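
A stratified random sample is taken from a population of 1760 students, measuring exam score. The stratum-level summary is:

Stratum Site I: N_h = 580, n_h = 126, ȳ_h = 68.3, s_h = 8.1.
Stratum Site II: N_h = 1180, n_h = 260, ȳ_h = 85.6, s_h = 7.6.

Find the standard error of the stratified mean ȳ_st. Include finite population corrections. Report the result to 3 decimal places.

SE(ȳ_st) ≈ 0.349

V̂(ȳ_st) = Σ W_h² (1 − n_h/N_h) s_h²/n_h, with W_h = N_h/N and N = 1760:
  stratum Site I: (580/1760)²·(1 − 126/580)·8.1²/126 = 0.0442647
  stratum Site II: (1180/1760)²·(1 − 260/1180)·7.6²/260 = 0.0778571
V̂(ȳ_st) = 0.122122
SE(ȳ_st) = √0.122122 = 0.349459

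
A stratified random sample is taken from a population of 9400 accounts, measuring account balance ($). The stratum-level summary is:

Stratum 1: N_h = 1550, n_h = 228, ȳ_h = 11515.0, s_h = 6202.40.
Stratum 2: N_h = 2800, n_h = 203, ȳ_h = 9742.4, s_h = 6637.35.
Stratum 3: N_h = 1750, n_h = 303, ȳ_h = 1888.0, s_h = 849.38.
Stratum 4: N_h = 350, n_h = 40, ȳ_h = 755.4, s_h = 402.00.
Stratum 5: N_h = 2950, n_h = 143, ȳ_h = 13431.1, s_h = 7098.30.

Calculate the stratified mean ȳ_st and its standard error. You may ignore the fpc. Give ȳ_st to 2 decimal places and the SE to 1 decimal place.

ȳ_st ≈ 9395.44, SE ≈ 242.1

ȳ_st = Σ W_h ȳ_h = (1550·11515.0 + 2800·9742.4 + 1750·1888.0 + 350·755.4 + 2950·13431.1)/9400 = 9395.43670
V̂(ȳ_st) = Σ W_h² s_h²/n_h, with W_h = N_h/N and N = 9400:
  stratum 1: (1550/9400)²·6202.40²/228 = 4587.67
  stratum 2: (2800/9400)²·6637.35²/203 = 19255.5
  stratum 3: (1750/9400)²·849.38²/303 = 82.5243
  stratum 4: (350/9400)²·402.00²/40 = 5.60109
  stratum 5: (2950/9400)²·7098.30²/143 = 34702.5
V̂(ȳ_st) = 58633.8
SE(ȳ_st) = √58633.8 = 242.144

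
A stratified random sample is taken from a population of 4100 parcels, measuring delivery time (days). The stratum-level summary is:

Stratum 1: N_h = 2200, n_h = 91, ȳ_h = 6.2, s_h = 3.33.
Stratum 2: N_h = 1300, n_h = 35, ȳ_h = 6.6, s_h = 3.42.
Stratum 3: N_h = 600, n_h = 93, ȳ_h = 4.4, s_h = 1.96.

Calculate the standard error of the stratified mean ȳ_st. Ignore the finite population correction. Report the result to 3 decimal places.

V̂(ȳ_st) = Σ W_h² s_h²/n_h, with W_h = N_h/N and N = 4100:
  stratum 1: (2200/4100)²·3.33²/91 = 0.0350853
  stratum 2: (1300/4100)²·3.42²/35 = 0.0335972
  stratum 3: (600/4100)²·1.96²/93 = 0.000884635
V̂(ȳ_st) = 0.0695671
SE(ȳ_st) = √0.0695671 = 0.263756

SE(ȳ_st) ≈ 0.264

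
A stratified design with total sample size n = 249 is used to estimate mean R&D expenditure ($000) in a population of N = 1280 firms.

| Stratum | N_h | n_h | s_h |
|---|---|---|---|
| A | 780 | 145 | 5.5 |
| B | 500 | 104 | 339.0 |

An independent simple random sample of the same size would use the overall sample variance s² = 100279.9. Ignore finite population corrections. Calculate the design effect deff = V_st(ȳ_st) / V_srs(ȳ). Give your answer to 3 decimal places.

V̂(ȳ_st) = Σ W_h² s_h²/n_h, with W_h = N_h/N and N = 1280:
  stratum A: (780/1280)²·5.5²/145 = 0.0774688
  stratum B: (500/1280)²·339.0²/104 = 168.611
V_st = 168.689
V_srs = s²/n = 100279.9/249 = 402.731
deff = V_st / V_srs = 168.689/402.731 = 0.4189

deff ≈ 0.419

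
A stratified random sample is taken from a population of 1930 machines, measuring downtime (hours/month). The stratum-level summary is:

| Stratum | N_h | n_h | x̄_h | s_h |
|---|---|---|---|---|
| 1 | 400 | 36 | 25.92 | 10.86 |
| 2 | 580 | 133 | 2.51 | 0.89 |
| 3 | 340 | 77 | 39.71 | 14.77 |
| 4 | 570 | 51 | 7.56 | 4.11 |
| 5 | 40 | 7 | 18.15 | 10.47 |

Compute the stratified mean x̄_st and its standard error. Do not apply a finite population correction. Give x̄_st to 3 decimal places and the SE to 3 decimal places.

x̄_st ≈ 15.731, SE ≈ 0.515

x̄_st = Σ W_h x̄_h = (400·25.92 + 580·2.51 + 340·39.71 + 570·7.56 + 40·18.15)/1930 = 15.73078
V̂(x̄_st) = Σ W_h² s_h²/n_h, with W_h = N_h/N and N = 1930:
  stratum 1: (400/1930)²·10.86²/36 = 0.140722
  stratum 2: (580/1930)²·0.89²/133 = 0.000537861
  stratum 3: (340/1930)²·14.77²/77 = 0.0879252
  stratum 4: (570/1930)²·4.11²/51 = 0.0288901
  stratum 5: (40/1930)²·10.47²/7 = 0.00672668
V̂(x̄_st) = 0.264802
SE(x̄_st) = √0.264802 = 0.514589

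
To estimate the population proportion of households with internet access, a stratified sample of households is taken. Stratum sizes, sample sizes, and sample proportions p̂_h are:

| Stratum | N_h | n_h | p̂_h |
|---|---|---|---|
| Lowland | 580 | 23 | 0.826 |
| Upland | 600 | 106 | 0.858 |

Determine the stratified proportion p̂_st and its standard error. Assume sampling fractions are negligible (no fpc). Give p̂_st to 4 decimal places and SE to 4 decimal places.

p̂_st ≈ 0.8423, SE ≈ 0.0433

N = 1180; stratum weights W_h = N_h/N.
p̂_st = Σ W_h p̂_h = (580·0.826 + 600·0.858)/1180 = 0.84227
V̂(p̂_st) = Σ W_h² p̂_h(1−p̂_h)/(n_h−1):
  stratum Lowland: (580/1180)²·0.826·0.174/22 = 0.00157833
  stratum Upland: (600/1180)²·0.858·0.142/105 = 0.000300002
V̂(p̂_st) = 0.00187834; SE = √V̂ = 0.0433398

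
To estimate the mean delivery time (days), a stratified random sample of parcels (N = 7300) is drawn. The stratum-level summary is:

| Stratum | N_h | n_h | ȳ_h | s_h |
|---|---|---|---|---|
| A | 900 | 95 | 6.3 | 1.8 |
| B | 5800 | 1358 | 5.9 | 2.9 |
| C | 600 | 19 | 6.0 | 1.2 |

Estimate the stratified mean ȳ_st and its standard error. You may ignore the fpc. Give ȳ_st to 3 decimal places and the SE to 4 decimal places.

ȳ_st ≈ 5.958, SE ≈ 0.0703

ȳ_st = Σ W_h ȳ_h = (900·6.3 + 5800·5.9 + 600·6.0)/7300 = 5.95753
V̂(ȳ_st) = Σ W_h² s_h²/n_h, with W_h = N_h/N and N = 7300:
  stratum A: (900/7300)²·1.8²/95 = 0.000518395
  stratum B: (5800/7300)²·2.9²/1358 = 0.00390937
  stratum C: (600/7300)²·1.2²/19 = 0.000511995
V̂(ȳ_st) = 0.00493976
SE(ȳ_st) = √0.00493976 = 0.0702834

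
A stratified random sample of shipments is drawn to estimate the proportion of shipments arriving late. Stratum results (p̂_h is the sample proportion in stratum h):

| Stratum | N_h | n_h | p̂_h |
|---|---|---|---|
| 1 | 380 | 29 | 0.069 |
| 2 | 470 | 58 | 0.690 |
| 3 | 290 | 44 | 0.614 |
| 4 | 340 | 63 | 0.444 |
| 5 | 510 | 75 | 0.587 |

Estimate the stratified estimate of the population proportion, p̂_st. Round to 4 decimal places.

N = 1990; stratum weights W_h = N_h/N.
p̂_st = Σ W_h p̂_h = (380·0.069 + 470·0.690 + 290·0.614 + 340·0.444 + 510·0.587)/1990 = 0.49191

p̂_st ≈ 0.4919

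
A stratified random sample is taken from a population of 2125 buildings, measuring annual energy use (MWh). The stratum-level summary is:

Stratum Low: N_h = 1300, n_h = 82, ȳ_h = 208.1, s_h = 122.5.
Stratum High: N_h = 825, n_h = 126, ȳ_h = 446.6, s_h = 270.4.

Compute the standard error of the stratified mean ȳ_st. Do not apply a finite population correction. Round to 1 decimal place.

SE(ȳ_st) ≈ 12.5

V̂(ȳ_st) = Σ W_h² s_h²/n_h, with W_h = N_h/N and N = 2125:
  stratum Low: (1300/2125)²·122.5²/82 = 68.49
  stratum High: (825/2125)²·270.4²/126 = 87.4647
V̂(ȳ_st) = 155.955
SE(ȳ_st) = √155.955 = 12.4882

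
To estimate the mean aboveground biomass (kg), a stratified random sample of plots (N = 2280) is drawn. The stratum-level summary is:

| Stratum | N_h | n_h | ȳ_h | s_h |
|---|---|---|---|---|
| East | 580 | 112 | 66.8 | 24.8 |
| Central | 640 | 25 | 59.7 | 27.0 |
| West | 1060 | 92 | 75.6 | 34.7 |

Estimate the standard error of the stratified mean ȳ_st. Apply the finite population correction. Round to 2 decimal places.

V̂(ȳ_st) = Σ W_h² (1 − n_h/N_h) s_h²/n_h, with W_h = N_h/N and N = 2280:
  stratum East: (580/2280)²·(1 − 112/580)·24.8²/112 = 0.286741
  stratum Central: (640/2280)²·(1 − 25/640)·27.0²/25 = 2.20787
  stratum West: (1060/2280)²·(1 − 92/1060)·34.7²/92 = 2.58335
V̂(ȳ_st) = 5.07795
SE(ȳ_st) = √5.07795 = 2.25343

SE(ȳ_st) ≈ 2.25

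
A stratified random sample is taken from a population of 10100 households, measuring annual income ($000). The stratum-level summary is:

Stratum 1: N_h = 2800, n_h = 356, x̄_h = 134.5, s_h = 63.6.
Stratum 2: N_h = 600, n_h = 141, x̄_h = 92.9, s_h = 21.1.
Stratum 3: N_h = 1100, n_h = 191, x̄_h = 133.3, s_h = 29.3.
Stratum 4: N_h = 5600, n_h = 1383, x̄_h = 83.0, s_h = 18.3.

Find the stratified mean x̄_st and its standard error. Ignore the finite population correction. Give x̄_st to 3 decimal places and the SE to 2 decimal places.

x̄_st = Σ W_h x̄_h = (2800·134.5 + 600·92.9 + 1100·133.3 + 5600·83.0)/10100 = 103.34356
V̂(x̄_st) = Σ W_h² s_h²/n_h, with W_h = N_h/N and N = 10100:
  stratum 1: (2800/10100)²·63.6²/356 = 0.873248
  stratum 2: (600/10100)²·21.1²/141 = 0.0111431
  stratum 3: (1100/10100)²·29.3²/191 = 0.0533144
  stratum 4: (5600/10100)²·18.3²/1383 = 0.0744412
V̂(x̄_st) = 1.01215
SE(x̄_st) = √1.01215 = 1.00605

x̄_st ≈ 103.344, SE ≈ 1.01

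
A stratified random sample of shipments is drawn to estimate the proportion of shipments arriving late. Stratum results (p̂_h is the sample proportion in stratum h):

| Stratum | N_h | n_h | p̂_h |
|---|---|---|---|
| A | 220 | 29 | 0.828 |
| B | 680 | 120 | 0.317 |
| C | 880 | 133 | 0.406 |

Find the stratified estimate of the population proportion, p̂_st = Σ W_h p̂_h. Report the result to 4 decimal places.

N = 1780; stratum weights W_h = N_h/N.
p̂_st = Σ W_h p̂_h = (220·0.828 + 680·0.317 + 880·0.406)/1780 = 0.42416

p̂_st ≈ 0.4242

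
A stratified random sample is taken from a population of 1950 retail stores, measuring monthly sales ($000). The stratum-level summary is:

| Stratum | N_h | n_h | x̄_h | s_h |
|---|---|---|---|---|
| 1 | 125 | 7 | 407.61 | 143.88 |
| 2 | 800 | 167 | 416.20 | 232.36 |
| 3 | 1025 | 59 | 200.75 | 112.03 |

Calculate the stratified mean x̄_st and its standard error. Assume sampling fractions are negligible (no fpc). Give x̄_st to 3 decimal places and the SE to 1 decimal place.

x̄_st ≈ 302.400, SE ≈ 11.2

x̄_st = Σ W_h x̄_h = (125·407.61 + 800·416.20 + 1025·200.75)/1950 = 302.40000
V̂(x̄_st) = Σ W_h² s_h²/n_h, with W_h = N_h/N and N = 1950:
  stratum 1: (125/1950)²·143.88²/7 = 12.1522
  stratum 2: (800/1950)²·232.36²/167 = 54.4148
  stratum 3: (1025/1950)²·112.03²/59 = 58.7753
V̂(x̄_st) = 125.342
SE(x̄_st) = √125.342 = 11.1956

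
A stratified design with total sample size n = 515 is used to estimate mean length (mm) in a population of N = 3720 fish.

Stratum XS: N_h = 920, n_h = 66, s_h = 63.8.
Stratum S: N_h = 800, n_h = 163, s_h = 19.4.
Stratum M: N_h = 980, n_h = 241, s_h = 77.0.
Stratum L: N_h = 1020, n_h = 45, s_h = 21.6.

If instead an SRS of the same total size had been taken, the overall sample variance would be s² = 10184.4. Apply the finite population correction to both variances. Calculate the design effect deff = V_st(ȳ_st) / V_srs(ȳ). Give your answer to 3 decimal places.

deff ≈ 0.330

V̂(ȳ_st) = Σ W_h² (1 − n_h/N_h) s_h²/n_h, with W_h = N_h/N and N = 3720:
  stratum XS: (920/3720)²·(1 − 66/920)·63.8²/66 = 3.50153
  stratum S: (800/3720)²·(1 − 163/800)·19.4²/163 = 0.0850275
  stratum M: (980/3720)²·(1 − 241/980)·77.0²/241 = 1.28751
  stratum L: (1020/3720)²·(1 − 45/1020)·21.6²/45 = 0.745099
V_st = 5.61916
V_srs = (1 − 515/3720)·10184.4/515 = 17.0378
deff = V_st / V_srs = 5.61916/17.0378 = 0.3298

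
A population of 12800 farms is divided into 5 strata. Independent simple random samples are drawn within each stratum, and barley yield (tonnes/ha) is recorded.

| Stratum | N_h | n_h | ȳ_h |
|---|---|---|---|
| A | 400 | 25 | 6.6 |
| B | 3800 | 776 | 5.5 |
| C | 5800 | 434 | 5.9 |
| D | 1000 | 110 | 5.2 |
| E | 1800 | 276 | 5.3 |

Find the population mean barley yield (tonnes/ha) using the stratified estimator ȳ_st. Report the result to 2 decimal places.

ȳ_st ≈ 5.66

N = Σ N_h = 12800. Stratum weights W_h = N_h/N.
ȳ_st = (400·6.6 + 3800·5.5 + 5800·5.9 + 1000·5.2 + 1800·5.3) / 12800 = 5.6641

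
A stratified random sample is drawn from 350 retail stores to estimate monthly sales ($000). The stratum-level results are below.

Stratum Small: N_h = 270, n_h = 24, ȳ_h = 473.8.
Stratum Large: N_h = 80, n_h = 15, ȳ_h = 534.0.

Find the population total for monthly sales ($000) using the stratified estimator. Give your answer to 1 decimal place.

τ̂_st = Σ N_h ȳ_h = 270·473.8 + 80·534.0 = 170646.0

τ̂_st ≈ 170646.0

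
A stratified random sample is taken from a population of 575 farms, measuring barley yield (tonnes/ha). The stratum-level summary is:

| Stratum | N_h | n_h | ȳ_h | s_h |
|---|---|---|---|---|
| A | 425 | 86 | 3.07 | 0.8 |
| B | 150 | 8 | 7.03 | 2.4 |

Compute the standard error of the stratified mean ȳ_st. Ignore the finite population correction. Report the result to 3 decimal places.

V̂(ȳ_st) = Σ W_h² s_h²/n_h, with W_h = N_h/N and N = 575:
  stratum A: (425/575)²·0.8²/86 = 0.00406559
  stratum B: (150/575)²·2.4²/8 = 0.0489981
V̂(ȳ_st) = 0.0530637
SE(ȳ_st) = √0.0530637 = 0.230356

SE(ȳ_st) ≈ 0.230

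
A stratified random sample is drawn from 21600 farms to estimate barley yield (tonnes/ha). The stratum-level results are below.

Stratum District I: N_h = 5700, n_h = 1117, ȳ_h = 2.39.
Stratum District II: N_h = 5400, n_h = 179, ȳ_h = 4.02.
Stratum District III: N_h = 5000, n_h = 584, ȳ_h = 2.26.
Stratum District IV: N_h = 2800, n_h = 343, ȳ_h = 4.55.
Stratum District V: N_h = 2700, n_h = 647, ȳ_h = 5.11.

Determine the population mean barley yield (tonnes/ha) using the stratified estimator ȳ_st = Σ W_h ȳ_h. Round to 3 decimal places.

ȳ_st ≈ 3.387

N = Σ N_h = 21600. Stratum weights W_h = N_h/N.
ȳ_st = (5700·2.39 + 5400·4.02 + 5000·2.26 + 2800·4.55 + 2700·5.11) / 21600 = 3.38741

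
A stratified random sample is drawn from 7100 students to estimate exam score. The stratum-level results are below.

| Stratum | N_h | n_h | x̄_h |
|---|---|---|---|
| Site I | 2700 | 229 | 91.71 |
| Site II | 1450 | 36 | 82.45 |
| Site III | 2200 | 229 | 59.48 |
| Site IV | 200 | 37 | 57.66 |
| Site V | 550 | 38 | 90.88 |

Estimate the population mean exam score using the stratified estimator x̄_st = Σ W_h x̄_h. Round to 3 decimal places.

N = Σ N_h = 7100. Stratum weights W_h = N_h/N.
x̄_st = (2700·91.71 + 1450·82.45 + 2200·59.48 + 200·57.66 + 550·90.88) / 7100 = 78.80866

x̄_st ≈ 78.809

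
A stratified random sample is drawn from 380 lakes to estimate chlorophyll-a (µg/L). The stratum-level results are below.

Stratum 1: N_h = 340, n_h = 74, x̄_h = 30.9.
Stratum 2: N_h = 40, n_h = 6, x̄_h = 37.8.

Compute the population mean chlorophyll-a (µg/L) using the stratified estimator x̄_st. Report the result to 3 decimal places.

x̄_st ≈ 31.626

N = Σ N_h = 380. Stratum weights W_h = N_h/N.
x̄_st = (340·30.9 + 40·37.8) / 380 = 31.62632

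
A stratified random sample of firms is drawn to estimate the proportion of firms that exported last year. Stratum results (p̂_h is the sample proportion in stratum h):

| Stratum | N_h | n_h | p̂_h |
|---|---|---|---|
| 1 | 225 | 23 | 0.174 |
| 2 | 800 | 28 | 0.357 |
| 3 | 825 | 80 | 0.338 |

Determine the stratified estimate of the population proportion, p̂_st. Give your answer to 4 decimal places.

p̂_st ≈ 0.3263

N = 1850; stratum weights W_h = N_h/N.
p̂_st = Σ W_h p̂_h = (225·0.174 + 800·0.357 + 825·0.338)/1850 = 0.32627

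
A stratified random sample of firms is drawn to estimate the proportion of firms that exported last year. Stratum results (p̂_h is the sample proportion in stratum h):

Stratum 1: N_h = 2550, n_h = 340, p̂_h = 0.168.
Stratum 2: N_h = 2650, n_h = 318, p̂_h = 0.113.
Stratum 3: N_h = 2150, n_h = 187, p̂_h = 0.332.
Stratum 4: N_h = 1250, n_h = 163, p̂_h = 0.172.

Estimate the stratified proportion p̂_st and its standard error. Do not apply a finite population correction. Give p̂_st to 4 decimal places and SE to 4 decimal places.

N = 8600; stratum weights W_h = N_h/N.
p̂_st = Σ W_h p̂_h = (2550·0.168 + 2650·0.113 + 2150·0.332 + 1250·0.172)/8600 = 0.19263
V̂(p̂_st) = Σ W_h² p̂_h(1−p̂_h)/(n_h−1):
  stratum 1: (2550/8600)²·0.168·0.832/339 = 3.62507e-05
  stratum 2: (2650/8600)²·0.113·0.887/317 = 3.00219e-05
  stratum 3: (2150/8600)²·0.332·0.668/186 = 7.45215e-05
  stratum 4: (1250/8600)²·0.172·0.828/162 = 1.85724e-05
V̂(p̂_st) = 0.000159366; SE = √V̂ = 0.012624

p̂_st ≈ 0.1926, SE ≈ 0.0126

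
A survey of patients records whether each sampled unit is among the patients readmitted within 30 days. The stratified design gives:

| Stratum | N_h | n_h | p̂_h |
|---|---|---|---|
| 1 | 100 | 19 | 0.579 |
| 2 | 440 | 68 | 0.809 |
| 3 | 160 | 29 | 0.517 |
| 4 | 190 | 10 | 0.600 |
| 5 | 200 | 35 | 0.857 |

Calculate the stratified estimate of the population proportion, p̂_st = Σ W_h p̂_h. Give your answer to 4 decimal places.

N = 1090; stratum weights W_h = N_h/N.
p̂_st = Σ W_h p̂_h = (100·0.579 + 440·0.809 + 160·0.517 + 190·0.600 + 200·0.857)/1090 = 0.71741

p̂_st ≈ 0.7174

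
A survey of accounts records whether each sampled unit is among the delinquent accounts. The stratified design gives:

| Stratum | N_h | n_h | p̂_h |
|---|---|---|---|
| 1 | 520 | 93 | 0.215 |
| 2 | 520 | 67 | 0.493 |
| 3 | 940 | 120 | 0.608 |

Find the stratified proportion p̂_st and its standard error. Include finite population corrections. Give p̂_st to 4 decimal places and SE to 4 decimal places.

p̂_st ≈ 0.4746, SE ≈ 0.0269

N = 1980; stratum weights W_h = N_h/N.
p̂_st = Σ W_h p̂_h = (520·0.215 + 520·0.493 + 940·0.608)/1980 = 0.47459
V̂(p̂_st) = Σ W_h² (1 − n_h/N_h) p̂_h(1−p̂_h)/(n_h−1):
  stratum 1: (520/1980)²·(1 − 93/520)·0.215·0.785/92 = 0.000103901
  stratum 2: (520/1980)²·(1 − 67/520)·0.493·0.507/66 = 0.000227553
  stratum 3: (940/1980)²·(1 − 120/940)·0.608·0.392/119 = 0.00039378
V̂(p̂_st) = 0.000725234; SE = √V̂ = 0.0269302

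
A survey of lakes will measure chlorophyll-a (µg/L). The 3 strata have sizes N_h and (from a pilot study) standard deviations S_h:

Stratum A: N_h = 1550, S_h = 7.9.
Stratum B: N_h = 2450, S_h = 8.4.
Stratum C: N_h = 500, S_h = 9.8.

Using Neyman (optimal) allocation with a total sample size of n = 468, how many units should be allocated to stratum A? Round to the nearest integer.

152

Neyman allocation: n_h = n · N_h S_h / Σ N_i S_i, with n = 468.
  stratum A: N_h·S_h = 1550·7.9 = 12245.00
  stratum B: N_h·S_h = 2450·8.4 = 20580.00
  stratum C: N_h·S_h = 500·9.8 = 4900.00
Σ N_h S_h = 37725.00
n for stratum A = 468·12245.00/37725.00 = 151.906 → 152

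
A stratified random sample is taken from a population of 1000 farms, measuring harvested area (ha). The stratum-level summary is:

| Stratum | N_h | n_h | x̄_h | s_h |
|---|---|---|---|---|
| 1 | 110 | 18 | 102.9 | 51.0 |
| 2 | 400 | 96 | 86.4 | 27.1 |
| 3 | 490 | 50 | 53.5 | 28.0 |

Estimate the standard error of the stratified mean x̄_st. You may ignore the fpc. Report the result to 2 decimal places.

SE(x̄_st) ≈ 2.60

V̂(x̄_st) = Σ W_h² s_h²/n_h, with W_h = N_h/N and N = 1000:
  stratum 1: (110/1000)²·51.0²/18 = 1.74845
  stratum 2: (400/1000)²·27.1²/96 = 1.22402
  stratum 3: (490/1000)²·28.0²/50 = 3.76477
V̂(x̄_st) = 6.73723
SE(x̄_st) = √6.73723 = 2.59562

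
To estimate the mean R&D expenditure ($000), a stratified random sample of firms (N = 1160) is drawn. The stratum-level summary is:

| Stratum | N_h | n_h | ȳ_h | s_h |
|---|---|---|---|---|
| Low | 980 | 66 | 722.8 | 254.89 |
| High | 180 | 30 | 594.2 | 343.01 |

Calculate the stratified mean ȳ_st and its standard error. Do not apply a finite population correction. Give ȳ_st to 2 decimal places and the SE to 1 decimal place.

ȳ_st = Σ W_h ȳ_h = (980·722.8 + 180·594.2)/1160 = 702.84483
V̂(ȳ_st) = Σ W_h² s_h²/n_h, with W_h = N_h/N and N = 1160:
  stratum Low: (980/1160)²·254.89²/66 = 702.583
  stratum High: (180/1160)²·343.01²/30 = 94.4325
V̂(ȳ_st) = 797.016
SE(ȳ_st) = √797.016 = 28.2315

ȳ_st ≈ 702.84, SE ≈ 28.2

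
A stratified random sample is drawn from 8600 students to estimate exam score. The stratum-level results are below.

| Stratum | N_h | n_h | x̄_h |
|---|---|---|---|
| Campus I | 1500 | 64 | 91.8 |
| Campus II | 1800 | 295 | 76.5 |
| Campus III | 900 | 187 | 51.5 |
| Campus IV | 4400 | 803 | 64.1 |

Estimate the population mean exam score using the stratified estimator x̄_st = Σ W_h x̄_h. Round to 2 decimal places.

x̄_st ≈ 70.21

N = Σ N_h = 8600. Stratum weights W_h = N_h/N.
x̄_st = (1500·91.8 + 1800·76.5 + 900·51.5 + 4400·64.1) / 8600 = 70.2081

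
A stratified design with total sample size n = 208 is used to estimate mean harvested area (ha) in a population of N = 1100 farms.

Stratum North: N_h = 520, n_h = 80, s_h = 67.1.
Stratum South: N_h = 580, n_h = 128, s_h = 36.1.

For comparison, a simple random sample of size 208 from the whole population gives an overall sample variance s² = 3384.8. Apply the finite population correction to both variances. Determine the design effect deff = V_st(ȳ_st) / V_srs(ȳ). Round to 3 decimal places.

V̂(ȳ_st) = Σ W_h² (1 − n_h/N_h) s_h²/n_h, with W_h = N_h/N and N = 1100:
  stratum North: (520/1100)²·(1 − 80/520)·67.1²/80 = 10.6421
  stratum South: (580/1100)²·(1 − 128/580)·36.1²/128 = 2.2059
V_st = 12.848
V_srs = (1 − 208/1100)·3384.8/208 = 13.196
deff = V_st / V_srs = 12.848/13.196 = 0.9736

deff ≈ 0.974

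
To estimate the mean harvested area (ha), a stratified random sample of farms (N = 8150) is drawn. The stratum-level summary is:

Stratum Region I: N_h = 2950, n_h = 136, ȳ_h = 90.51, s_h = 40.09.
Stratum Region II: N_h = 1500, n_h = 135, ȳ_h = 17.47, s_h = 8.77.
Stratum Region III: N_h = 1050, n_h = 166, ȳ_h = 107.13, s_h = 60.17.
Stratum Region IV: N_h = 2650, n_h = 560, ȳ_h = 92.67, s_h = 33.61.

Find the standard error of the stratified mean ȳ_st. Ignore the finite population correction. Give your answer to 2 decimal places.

SE(ȳ_st) ≈ 1.46

V̂(ȳ_st) = Σ W_h² s_h²/n_h, with W_h = N_h/N and N = 8150:
  stratum Region I: (2950/8150)²·40.09²/136 = 1.54832
  stratum Region II: (1500/8150)²·8.77²/135 = 0.0192989
  stratum Region III: (1050/8150)²·60.17²/166 = 0.362006
  stratum Region IV: (2650/8150)²·33.61²/560 = 0.213268
V̂(ȳ_st) = 2.1429
SE(ȳ_st) = √2.1429 = 1.46386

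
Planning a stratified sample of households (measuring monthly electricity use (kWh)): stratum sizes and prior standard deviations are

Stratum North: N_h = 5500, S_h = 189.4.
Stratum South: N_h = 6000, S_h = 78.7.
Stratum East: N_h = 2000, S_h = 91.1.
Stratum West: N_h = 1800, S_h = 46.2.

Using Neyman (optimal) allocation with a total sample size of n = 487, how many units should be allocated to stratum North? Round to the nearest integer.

285

Neyman allocation: n_h = n · N_h S_h / Σ N_i S_i, with n = 487.
  stratum North: N_h·S_h = 5500·189.4 = 1041700.00
  stratum South: N_h·S_h = 6000·78.7 = 472200.00
  stratum East: N_h·S_h = 2000·91.1 = 182200.00
  stratum West: N_h·S_h = 1800·46.2 = 83160.00
Σ N_h S_h = 1779260.00
n for stratum North = 487·1041700.00/1779260.00 = 285.123 → 285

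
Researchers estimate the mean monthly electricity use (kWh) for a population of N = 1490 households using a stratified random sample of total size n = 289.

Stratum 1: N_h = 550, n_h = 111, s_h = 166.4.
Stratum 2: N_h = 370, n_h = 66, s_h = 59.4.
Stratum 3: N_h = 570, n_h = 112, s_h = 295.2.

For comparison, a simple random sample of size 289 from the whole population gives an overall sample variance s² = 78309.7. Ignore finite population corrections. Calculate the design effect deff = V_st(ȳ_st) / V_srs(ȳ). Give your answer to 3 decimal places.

V̂(ȳ_st) = Σ W_h² s_h²/n_h, with W_h = N_h/N and N = 1490:
  stratum 1: (550/1490)²·166.4²/111 = 33.9889
  stratum 2: (370/1490)²·59.4²/66 = 3.29655
  stratum 3: (570/1490)²·295.2²/112 = 113.865
V_st = 151.151
V_srs = s²/n = 78309.7/289 = 270.968
deff = V_st / V_srs = 151.151/270.968 = 0.5578

deff ≈ 0.558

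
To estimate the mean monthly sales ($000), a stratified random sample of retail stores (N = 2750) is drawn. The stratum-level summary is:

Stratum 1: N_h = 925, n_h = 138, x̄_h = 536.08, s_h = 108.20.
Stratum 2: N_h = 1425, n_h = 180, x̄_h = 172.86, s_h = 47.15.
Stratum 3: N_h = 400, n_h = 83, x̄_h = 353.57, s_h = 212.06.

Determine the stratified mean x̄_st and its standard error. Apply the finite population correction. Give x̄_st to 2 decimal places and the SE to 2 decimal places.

x̄_st = Σ W_h x̄_h = (925·536.08 + 1425·172.86 + 400·353.57)/2750 = 321.31909
V̂(x̄_st) = Σ W_h² (1 − n_h/N_h) s_h²/n_h, with W_h = N_h/N and N = 2750:
  stratum 1: (925/2750)²·(1 − 138/925)·108.20²/138 = 8.16632
  stratum 2: (1425/2750)²·(1 − 180/1425)·47.15²/180 = 2.89741
  stratum 3: (400/2750)²·(1 − 83/400)·212.06²/83 = 9.08434
V̂(x̄_st) = 20.1481
SE(x̄_st) = √20.1481 = 4.48866

x̄_st ≈ 321.32, SE ≈ 4.49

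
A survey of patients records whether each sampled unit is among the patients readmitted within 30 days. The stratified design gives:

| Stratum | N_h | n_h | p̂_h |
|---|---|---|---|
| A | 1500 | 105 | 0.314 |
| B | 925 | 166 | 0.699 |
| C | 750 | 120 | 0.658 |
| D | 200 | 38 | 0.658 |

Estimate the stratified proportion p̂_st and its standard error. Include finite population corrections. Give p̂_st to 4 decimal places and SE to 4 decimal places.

N = 3375; stratum weights W_h = N_h/N.
p̂_st = Σ W_h p̂_h = (1500·0.314 + 925·0.699 + 750·0.658 + 200·0.658)/3375 = 0.51635
V̂(p̂_st) = Σ W_h² (1 − n_h/N_h) p̂_h(1−p̂_h)/(n_h−1):
  stratum A: (1500/3375)²·(1 − 105/1500)·0.314·0.686/104 = 0.000380486
  stratum B: (925/3375)²·(1 − 166/925)·0.699·0.301/165 = 7.85951e-05
  stratum C: (750/3375)²·(1 − 120/750)·0.658·0.342/119 = 7.84439e-05
  stratum D: (200/3375)²·(1 − 38/200)·0.658·0.342/37 = 1.73001e-05
V̂(p̂_st) = 0.000554825; SE = √V̂ = 0.0235547

p̂_st ≈ 0.5163, SE ≈ 0.0236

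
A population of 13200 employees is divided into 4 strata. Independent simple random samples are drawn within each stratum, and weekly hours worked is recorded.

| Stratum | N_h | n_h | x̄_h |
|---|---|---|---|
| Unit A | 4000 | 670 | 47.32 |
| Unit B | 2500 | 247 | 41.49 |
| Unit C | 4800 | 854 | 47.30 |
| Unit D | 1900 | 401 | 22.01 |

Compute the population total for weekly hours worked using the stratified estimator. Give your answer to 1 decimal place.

τ̂_st ≈ 561864.0

τ̂_st = Σ N_h x̄_h = 4000·47.32 + 2500·41.49 + 4800·47.30 + 1900·22.01 = 561864.0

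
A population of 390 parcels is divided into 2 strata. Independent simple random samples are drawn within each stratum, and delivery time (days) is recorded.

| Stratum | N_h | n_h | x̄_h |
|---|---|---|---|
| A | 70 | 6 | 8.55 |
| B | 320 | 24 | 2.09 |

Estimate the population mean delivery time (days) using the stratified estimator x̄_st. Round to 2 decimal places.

N = Σ N_h = 390. Stratum weights W_h = N_h/N.
x̄_st = (70·8.55 + 320·2.09) / 390 = 3.2495

x̄_st ≈ 3.25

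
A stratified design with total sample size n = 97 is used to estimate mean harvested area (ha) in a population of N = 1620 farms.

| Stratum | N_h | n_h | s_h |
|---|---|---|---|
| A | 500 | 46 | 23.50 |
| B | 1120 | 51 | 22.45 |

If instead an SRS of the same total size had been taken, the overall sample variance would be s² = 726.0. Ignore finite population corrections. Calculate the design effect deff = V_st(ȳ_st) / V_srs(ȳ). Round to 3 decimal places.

V̂(ȳ_st) = Σ W_h² s_h²/n_h, with W_h = N_h/N and N = 1620:
  stratum A: (500/1620)²·23.50²/46 = 1.14364
  stratum B: (1120/1620)²·22.45²/51 = 4.72355
V_st = 5.86719
V_srs = s²/n = 726.0/97 = 7.48454
deff = V_st / V_srs = 5.86719/7.48454 = 0.7839

deff ≈ 0.784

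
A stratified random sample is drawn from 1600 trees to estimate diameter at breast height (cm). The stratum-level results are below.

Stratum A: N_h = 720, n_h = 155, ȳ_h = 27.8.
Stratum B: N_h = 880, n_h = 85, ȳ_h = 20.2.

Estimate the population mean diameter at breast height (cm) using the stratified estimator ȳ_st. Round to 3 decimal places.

N = Σ N_h = 1600. Stratum weights W_h = N_h/N.
ȳ_st = (720·27.8 + 880·20.2) / 1600 = 23.62000

ȳ_st ≈ 23.620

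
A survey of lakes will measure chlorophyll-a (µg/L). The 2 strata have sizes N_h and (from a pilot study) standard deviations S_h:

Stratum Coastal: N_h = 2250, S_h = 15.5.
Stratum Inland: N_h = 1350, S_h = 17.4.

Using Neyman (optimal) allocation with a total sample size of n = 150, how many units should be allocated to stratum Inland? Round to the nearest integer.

60

Neyman allocation: n_h = n · N_h S_h / Σ N_i S_i, with n = 150.
  stratum Coastal: N_h·S_h = 2250·15.5 = 34875.00
  stratum Inland: N_h·S_h = 1350·17.4 = 23490.00
Σ N_h S_h = 58365.00
n for stratum Inland = 150·23490.00/58365.00 = 60.370 → 60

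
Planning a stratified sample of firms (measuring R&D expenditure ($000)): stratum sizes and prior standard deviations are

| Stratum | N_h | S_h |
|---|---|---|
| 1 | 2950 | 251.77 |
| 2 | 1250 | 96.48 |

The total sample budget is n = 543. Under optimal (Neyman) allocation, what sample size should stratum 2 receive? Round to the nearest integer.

76

Neyman allocation: n_h = n · N_h S_h / Σ N_i S_i, with n = 543.
  stratum 1: N_h·S_h = 2950·251.77 = 742721.50
  stratum 2: N_h·S_h = 1250·96.48 = 120600.00
Σ N_h S_h = 863321.50
n for stratum 2 = 543·120600.00/863321.50 = 75.853 → 76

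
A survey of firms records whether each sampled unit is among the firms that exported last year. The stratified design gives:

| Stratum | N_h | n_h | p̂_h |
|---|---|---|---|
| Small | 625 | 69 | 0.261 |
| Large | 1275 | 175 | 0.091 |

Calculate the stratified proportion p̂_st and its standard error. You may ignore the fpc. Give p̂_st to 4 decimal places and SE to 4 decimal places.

N = 1900; stratum weights W_h = N_h/N.
p̂_st = Σ W_h p̂_h = (625·0.261 + 1275·0.091)/1900 = 0.14692
V̂(p̂_st) = Σ W_h² p̂_h(1−p̂_h)/(n_h−1):
  stratum Small: (625/1900)²·0.261·0.739/68 = 0.000306923
  stratum Large: (1275/1900)²·0.091·0.909/174 = 0.000214077
V̂(p̂_st) = 0.000520999; SE = √V̂ = 0.0228254

p̂_st ≈ 0.1469, SE ≈ 0.0228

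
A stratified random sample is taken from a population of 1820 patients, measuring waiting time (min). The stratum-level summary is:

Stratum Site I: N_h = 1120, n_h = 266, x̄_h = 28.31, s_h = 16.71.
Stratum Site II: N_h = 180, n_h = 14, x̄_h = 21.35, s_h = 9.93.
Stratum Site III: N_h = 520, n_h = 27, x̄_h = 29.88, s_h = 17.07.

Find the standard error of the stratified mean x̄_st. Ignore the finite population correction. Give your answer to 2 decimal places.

SE(x̄_st) ≈ 1.16

V̂(x̄_st) = Σ W_h² s_h²/n_h, with W_h = N_h/N and N = 1820:
  stratum Site I: (1120/1820)²·16.71²/266 = 0.397525
  stratum Site II: (180/1820)²·9.93²/14 = 0.0688926
  stratum Site III: (520/1820)²·17.07²/27 = 0.880982
V̂(x̄_st) = 1.3474
SE(x̄_st) = √1.3474 = 1.16078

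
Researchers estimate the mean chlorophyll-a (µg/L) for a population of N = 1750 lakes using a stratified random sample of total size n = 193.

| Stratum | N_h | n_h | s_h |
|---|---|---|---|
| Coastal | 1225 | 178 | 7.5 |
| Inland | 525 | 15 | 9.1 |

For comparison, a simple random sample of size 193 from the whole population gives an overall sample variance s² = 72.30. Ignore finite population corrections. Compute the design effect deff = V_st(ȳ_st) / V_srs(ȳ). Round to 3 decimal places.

deff ≈ 1.740

V̂(ȳ_st) = Σ W_h² s_h²/n_h, with W_h = N_h/N and N = 1750:
  stratum Coastal: (1225/1750)²·7.5²/178 = 0.154846
  stratum Inland: (525/1750)²·9.1²/15 = 0.49686
V_st = 0.651706
V_srs = s²/n = 72.30/193 = 0.374611
deff = V_st / V_srs = 0.651706/0.374611 = 1.7397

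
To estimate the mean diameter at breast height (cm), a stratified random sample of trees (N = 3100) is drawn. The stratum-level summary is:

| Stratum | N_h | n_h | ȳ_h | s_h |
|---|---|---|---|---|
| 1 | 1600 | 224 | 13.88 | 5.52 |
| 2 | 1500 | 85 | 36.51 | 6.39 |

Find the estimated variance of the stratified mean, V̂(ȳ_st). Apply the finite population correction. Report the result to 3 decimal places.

V̂(ȳ_st) = Σ W_h² (1 − n_h/N_h) s_h²/n_h, with W_h = N_h/N and N = 3100:
  stratum 1: (1600/3100)²·(1 − 224/1600)·5.52²/224 = 0.0311634
  stratum 2: (1500/3100)²·(1 − 85/1500)·6.39²/85 = 0.106098
V̂(ȳ_st) = 0.137261

V̂(ȳ_st) ≈ 0.137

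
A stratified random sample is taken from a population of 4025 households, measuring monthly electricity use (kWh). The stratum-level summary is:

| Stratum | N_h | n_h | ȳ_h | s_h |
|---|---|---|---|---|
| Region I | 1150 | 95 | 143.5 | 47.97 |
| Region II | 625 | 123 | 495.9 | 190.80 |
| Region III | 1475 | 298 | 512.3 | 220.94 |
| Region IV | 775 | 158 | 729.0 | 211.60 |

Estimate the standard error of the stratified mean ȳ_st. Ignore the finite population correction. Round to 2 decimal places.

SE(ȳ_st) ≈ 6.45

V̂(ȳ_st) = Σ W_h² s_h²/n_h, with W_h = N_h/N and N = 4025:
  stratum Region I: (1150/4025)²·47.97²/95 = 1.97733
  stratum Region II: (625/4025)²·190.80²/123 = 7.13641
  stratum Region III: (1475/4025)²·220.94²/298 = 21.9981
  stratum Region IV: (775/4025)²·211.60²/158 = 10.5062
V̂(ȳ_st) = 41.618
SE(ȳ_st) = √41.618 = 6.4512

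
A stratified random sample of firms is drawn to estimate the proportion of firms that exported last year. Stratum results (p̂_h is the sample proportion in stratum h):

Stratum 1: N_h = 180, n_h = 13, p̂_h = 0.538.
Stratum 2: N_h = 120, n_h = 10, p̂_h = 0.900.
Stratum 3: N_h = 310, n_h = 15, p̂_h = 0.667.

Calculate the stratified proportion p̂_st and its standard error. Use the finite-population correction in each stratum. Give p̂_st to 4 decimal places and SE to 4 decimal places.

p̂_st ≈ 0.6748, SE ≈ 0.0770

N = 610; stratum weights W_h = N_h/N.
p̂_st = Σ W_h p̂_h = (180·0.538 + 120·0.900 + 310·0.667)/610 = 0.67477
V̂(p̂_st) = Σ W_h² (1 − n_h/N_h) p̂_h(1−p̂_h)/(n_h−1):
  stratum 1: (180/610)²·(1 − 13/180)·0.538·0.462/12 = 0.00167329
  stratum 2: (120/610)²·(1 − 10/120)·0.900·0.100/9 = 0.000354743
  stratum 3: (310/610)²·(1 − 15/310)·0.667·0.333/14 = 0.00389912
V̂(p̂_st) = 0.00592715; SE = √V̂ = 0.076988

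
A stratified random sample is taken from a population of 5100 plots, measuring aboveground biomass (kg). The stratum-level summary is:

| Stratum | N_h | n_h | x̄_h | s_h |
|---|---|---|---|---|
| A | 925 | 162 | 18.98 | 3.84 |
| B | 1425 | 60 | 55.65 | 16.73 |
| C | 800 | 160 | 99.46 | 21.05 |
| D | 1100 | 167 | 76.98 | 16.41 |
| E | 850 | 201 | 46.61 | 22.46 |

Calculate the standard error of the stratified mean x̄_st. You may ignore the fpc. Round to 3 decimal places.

V̂(x̄_st) = Σ W_h² s_h²/n_h, with W_h = N_h/N and N = 5100:
  stratum A: (925/5100)²·3.84²/162 = 0.00299427
  stratum B: (1425/5100)²·16.73²/60 = 0.364192
  stratum C: (800/5100)²·21.05²/160 = 0.0681434
  stratum D: (1100/5100)²·16.41²/167 = 0.0750146
  stratum E: (850/5100)²·22.46²/201 = 0.0697142
V̂(x̄_st) = 0.580058
SE(x̄_st) = √0.580058 = 0.761615

SE(x̄_st) ≈ 0.762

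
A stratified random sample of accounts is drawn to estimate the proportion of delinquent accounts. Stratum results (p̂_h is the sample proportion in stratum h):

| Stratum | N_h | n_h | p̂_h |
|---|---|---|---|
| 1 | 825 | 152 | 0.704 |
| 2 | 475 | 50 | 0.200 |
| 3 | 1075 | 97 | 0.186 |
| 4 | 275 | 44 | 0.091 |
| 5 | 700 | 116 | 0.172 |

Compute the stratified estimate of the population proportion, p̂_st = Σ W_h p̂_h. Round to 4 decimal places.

p̂_st ≈ 0.3048

N = 3350; stratum weights W_h = N_h/N.
p̂_st = Σ W_h p̂_h = (825·0.704 + 475·0.200 + 1075·0.186 + 275·0.091 + 700·0.172)/3350 = 0.30483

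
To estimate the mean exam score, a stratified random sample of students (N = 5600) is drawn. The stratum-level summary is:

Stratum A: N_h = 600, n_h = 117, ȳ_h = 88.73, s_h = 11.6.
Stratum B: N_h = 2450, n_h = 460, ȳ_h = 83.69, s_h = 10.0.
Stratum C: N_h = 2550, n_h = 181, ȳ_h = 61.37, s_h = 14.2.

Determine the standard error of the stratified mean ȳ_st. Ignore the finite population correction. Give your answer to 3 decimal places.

V̂(ȳ_st) = Σ W_h² s_h²/n_h, with W_h = N_h/N and N = 5600:
  stratum A: (600/5600)²·11.6²/117 = 0.0132025
  stratum B: (2450/5600)²·10.0²/460 = 0.0416101
  stratum C: (2550/5600)²·14.2²/181 = 0.230995
V̂(ȳ_st) = 0.285807
SE(ȳ_st) = √0.285807 = 0.53461

SE(ȳ_st) ≈ 0.535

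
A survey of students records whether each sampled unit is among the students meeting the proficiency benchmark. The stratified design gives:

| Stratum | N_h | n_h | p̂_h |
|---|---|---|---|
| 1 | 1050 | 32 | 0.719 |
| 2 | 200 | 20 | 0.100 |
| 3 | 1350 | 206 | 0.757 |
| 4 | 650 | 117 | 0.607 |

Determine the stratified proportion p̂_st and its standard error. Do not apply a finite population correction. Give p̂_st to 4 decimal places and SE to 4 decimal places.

N = 3250; stratum weights W_h = N_h/N.
p̂_st = Σ W_h p̂_h = (1050·0.719 + 200·0.100 + 1350·0.757 + 650·0.607)/3250 = 0.67429
V̂(p̂_st) = Σ W_h² p̂_h(1−p̂_h)/(n_h−1):
  stratum 1: (1050/3250)²·0.719·0.281/31 = 0.000680276
  stratum 2: (200/3250)²·0.100·0.900/19 = 1.79383e-05
  stratum 3: (1350/3250)²·0.757·0.243/205 = 0.000154828
  stratum 4: (650/3250)²·0.607·0.393/116 = 8.2259e-05
V̂(p̂_st) = 0.000935302; SE = √V̂ = 0.0305827

p̂_st ≈ 0.6743, SE ≈ 0.0306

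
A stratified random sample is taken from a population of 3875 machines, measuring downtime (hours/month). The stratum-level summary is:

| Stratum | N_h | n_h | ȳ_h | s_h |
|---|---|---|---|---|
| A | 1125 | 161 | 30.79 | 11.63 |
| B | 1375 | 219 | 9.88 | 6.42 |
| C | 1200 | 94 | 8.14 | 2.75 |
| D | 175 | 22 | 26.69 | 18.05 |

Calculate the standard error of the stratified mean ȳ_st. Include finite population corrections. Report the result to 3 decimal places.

SE(ȳ_st) ≈ 0.338

V̂(ȳ_st) = Σ W_h² (1 − n_h/N_h) s_h²/n_h, with W_h = N_h/N and N = 3875:
  stratum A: (1125/3875)²·(1 − 161/1125)·11.63²/161 = 0.0606764
  stratum B: (1375/3875)²·(1 − 219/1375)·6.42²/219 = 0.0199225
  stratum C: (1200/3875)²·(1 − 94/1200)·2.75²/94 = 0.007111
  stratum D: (175/3875)²·(1 − 22/175)·18.05²/22 = 0.0264069
V̂(ȳ_st) = 0.114117
SE(ȳ_st) = √0.114117 = 0.337812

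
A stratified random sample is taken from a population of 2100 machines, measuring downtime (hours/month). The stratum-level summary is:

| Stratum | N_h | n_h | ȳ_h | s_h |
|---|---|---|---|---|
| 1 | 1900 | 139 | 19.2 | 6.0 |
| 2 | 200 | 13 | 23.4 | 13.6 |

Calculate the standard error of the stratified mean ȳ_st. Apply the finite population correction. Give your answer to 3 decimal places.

SE(ȳ_st) ≈ 0.563

V̂(ȳ_st) = Σ W_h² (1 − n_h/N_h) s_h²/n_h, with W_h = N_h/N and N = 2100:
  stratum 1: (1900/2100)²·(1 − 139/1900)·6.0²/139 = 0.1965
  stratum 2: (200/2100)²·(1 − 13/200)·13.6²/13 = 0.120661
V̂(ȳ_st) = 0.317161
SE(ȳ_st) = √0.317161 = 0.56317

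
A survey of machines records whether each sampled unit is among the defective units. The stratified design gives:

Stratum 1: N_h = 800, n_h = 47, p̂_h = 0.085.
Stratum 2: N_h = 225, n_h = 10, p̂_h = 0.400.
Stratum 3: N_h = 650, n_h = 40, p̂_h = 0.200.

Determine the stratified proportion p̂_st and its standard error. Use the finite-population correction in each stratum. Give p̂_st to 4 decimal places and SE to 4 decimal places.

p̂_st ≈ 0.1719, SE ≈ 0.0375

N = 1675; stratum weights W_h = N_h/N.
p̂_st = Σ W_h p̂_h = (800·0.085 + 225·0.400 + 650·0.200)/1675 = 0.17194
V̂(p̂_st) = Σ W_h² (1 − n_h/N_h) p̂_h(1−p̂_h)/(n_h−1):
  stratum 1: (800/1675)²·(1 − 47/800)·0.085·0.915/46 = 0.000363026
  stratum 2: (225/1675)²·(1 − 10/225)·0.400·0.600/9 = 0.000459791
  stratum 3: (650/1675)²·(1 − 40/650)·0.200·0.800/39 = 0.000579788
V̂(p̂_st) = 0.0014026; SE = √V̂ = 0.0374514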